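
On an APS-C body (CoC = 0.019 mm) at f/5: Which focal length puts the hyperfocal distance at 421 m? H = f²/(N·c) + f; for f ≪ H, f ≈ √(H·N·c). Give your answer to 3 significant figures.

200 mm

From H = f²/(N·c) + f, with f ≪ H: f ≈ √(H·N·c) = √(421000 × 5 × 0.019) = √39995 ≈ 200.0 mm.
The +f correction barely moves this — solving exactly, f² + N·c·f − N·c·H = 0 ⇒ f = (−N·c + √((N·c)² + 4·N·c·H))/2 = (−0.095 + √159980)/2 ≈ 199.94 mm, so f ≈ 200 mm.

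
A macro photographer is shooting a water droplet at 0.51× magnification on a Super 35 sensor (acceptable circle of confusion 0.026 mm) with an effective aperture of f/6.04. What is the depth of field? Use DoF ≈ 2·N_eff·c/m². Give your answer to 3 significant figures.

1.21 mm

At magnification m, DoF ≈ 2·N_eff·c/m² = 2 × 6.04 × 0.026 / 0.51² = 0.3141 / 0.2601 ≈ 1.21 mm.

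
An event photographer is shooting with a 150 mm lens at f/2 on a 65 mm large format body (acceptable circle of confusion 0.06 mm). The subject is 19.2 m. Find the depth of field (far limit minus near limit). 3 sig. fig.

3.94 m

Hyperfocal distance H = f²/(N·c) + f = 150²/(2 × 0.06) + 150 = 22500/0.12 + 150 ≈ 187650.0 mm ≈ 187.7 m.
Near limit Dn = s·(H − f)/(H + s − 2f) = 19200 × (187650.0 − 150) / (187650.0 + 19200 − 2 × 150) = 19200 × 187500.0 / 206550.0 ≈ 17429.2 mm.
Far limit Df = s·(H − f)/(H − s) = 19200 × (187650.0 − 150) / (187650.0 − 19200) = 19200 × 187500.0 / 168450.0 ≈ 21371.3 mm.
Depth of field = Df − Dn = 21371.3 − 17429.2 ≈ 3942.1 mm ≈ 3.94 m.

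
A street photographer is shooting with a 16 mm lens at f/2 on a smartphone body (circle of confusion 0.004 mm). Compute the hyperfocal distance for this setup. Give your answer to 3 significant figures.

Hyperfocal distance H = f²/(N·c) + f = 16²/(2 × 0.004) + 16 = 256/0.008 + 16 ≈ 32016.0 mm ≈ 32.0 m.

32.0 m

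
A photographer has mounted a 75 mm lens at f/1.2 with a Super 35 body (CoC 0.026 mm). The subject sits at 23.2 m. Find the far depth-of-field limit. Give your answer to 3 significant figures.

Hyperfocal distance H = f²/(N·c) + f = 75²/(1.2 × 0.026) + 75 = 5625/0.0312 + 75 ≈ 180363.5 mm ≈ 180.4 m.
Far limit Df = s·(H − f)/(H − s) = 23200 × (180363.5 − 75) / (180363.5 − 23200) = 23200 × 180288.5 / 157163.5 ≈ 26614 mm ≈ 26.6 m.

26.6 m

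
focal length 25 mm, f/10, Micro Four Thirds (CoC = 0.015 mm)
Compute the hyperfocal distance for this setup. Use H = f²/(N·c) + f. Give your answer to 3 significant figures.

Hyperfocal distance H = f²/(N·c) + f = 25²/(10 × 0.015) + 25 = 625/0.15 + 25 ≈ 4191.7 mm ≈ 4.19 m.

4.19 m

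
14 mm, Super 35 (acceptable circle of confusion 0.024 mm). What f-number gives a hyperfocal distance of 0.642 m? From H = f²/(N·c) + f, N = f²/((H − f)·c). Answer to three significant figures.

Rearrange H = f²/(N·c) + f for N: N = f² / ((H − f)·c).
N = 14² / ((642 − 14) × 0.024) = 196 / 15.07 ≈ 13.

f/13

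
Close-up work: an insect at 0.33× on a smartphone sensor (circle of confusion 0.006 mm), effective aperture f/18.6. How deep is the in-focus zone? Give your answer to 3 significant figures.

2.05 mm

At magnification m, DoF ≈ 2·N_eff·c/m² = 2 × 18.6 × 0.006 / 0.33² = 0.2232 / 0.1089 ≈ 2.05 mm.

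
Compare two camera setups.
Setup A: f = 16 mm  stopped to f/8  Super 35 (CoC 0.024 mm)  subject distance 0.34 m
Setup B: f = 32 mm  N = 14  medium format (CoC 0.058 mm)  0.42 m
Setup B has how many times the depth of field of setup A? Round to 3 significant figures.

1.63

Setup A: H = 16²/(8×0.024) + 16 ≈ 1349.3 mm; DoF = Df − Dn = 449.14 − 273.53 ≈ 175.61 mm.
Setup B: H = 32²/(14×0.058) + 32 ≈ 1293.1 mm; DoF = Df − Dn = 606.65 − 321.18 ≈ 285.47 mm.
Ratio = 285.47 / 175.61 ≈ 1.63.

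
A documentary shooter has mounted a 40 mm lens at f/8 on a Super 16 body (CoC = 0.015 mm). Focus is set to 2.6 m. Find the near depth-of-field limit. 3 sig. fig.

2.18 m

Hyperfocal distance H = f²/(N·c) + f = 40²/(8 × 0.015) + 40 = 1600/0.12 + 40 ≈ 13373.3 mm ≈ 13.37 m.
Near limit Dn = s·(H − f)/(H + s − 2f) = 2600 × (13373.3 − 40) / (13373.3 + 2600 − 2 × 40) = 2600 × 13333.3 / 15893.3 ≈ 2181.2 mm ≈ 2.18 m.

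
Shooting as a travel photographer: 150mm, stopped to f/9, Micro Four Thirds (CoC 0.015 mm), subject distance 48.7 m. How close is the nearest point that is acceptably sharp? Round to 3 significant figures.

Hyperfocal distance H = f²/(N·c) + f = 150²/(9 × 0.015) + 150 = 22500/0.135 + 150 ≈ 166816.7 mm ≈ 166.8 m.
Near limit Dn = s·(H − f)/(H + s − 2f) = 48700 × (166816.7 − 150) / (166816.7 + 48700 − 2 × 150) = 48700 × 166666.7 / 215216.7 ≈ 37714 mm ≈ 37.7 m.

37.7 m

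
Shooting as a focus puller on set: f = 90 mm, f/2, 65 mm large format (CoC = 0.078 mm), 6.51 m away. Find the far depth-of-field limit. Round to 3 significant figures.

Hyperfocal distance H = f²/(N·c) + f = 90²/(2 × 0.078) + 90 = 8100/0.156 + 90 ≈ 52013.1 mm ≈ 52.01 m.
Far limit Df = s·(H − f)/(H − s) = 6510 × (52013.1 − 90) / (52013.1 − 6510) = 6510 × 51923.1 / 45503.1 ≈ 7428.5 mm ≈ 7.43 m.

7.43 m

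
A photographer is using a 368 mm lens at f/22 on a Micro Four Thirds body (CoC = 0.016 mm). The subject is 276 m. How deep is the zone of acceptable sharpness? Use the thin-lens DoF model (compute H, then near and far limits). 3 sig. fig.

Hyperfocal distance H = f²/(N·c) + f = 368²/(22 × 0.016) + 368 = 135424/0.352 + 368 ≈ 385095.3 mm ≈ 385.1 m.
Near limit Dn = s·(H − f)/(H + s − 2f) = 276000 × (385095.3 − 368) / (385095.3 + 276000 − 2 × 368) = 276000 × 384727.3 / 660359.3 ≈ 160798 mm.
Far limit Df = s·(H − f)/(H − s) = 276000 × (385095.3 − 368) / (385095.3 − 276000) = 276000 × 384727.3 / 109095.3 ≈ 973321 mm.
Depth of field = Df − Dn = 973321 − 160798 ≈ 812523 mm ≈ 813 m.

813 m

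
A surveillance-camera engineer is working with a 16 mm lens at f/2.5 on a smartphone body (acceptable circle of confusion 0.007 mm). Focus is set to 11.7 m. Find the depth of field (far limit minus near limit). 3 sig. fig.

51.6 m

Hyperfocal distance H = f²/(N·c) + f = 16²/(2.5 × 0.007) + 16 = 256/0.0175 + 16 ≈ 14644.6 mm ≈ 14.64 m.
Near limit Dn = s·(H − f)/(H + s − 2f) = 11700 × (14644.6 − 16) / (14644.6 + 11700 − 2 × 16) = 11700 × 14628.6 / 26312.6 ≈ 6505 mm.
Far limit Df = s·(H − f)/(H − s) = 11700 × (14644.6 − 16) / (14644.6 − 11700) = 11700 × 14628.6 / 2944.6 ≈ 58125 mm.
Depth of field = Df − Dn = 58125 − 6505 ≈ 51620 mm ≈ 51.6 m.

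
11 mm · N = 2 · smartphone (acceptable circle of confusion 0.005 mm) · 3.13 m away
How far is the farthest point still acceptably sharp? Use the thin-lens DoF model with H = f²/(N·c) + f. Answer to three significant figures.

4.22 m

Hyperfocal distance H = f²/(N·c) + f = 11²/(2 × 0.005) + 11 = 121/0.01 + 11 ≈ 12111.0 mm ≈ 12.11 m.
Far limit Df = s·(H − f)/(H − s) = 3130 × (12111.0 − 11) / (12111.0 − 3130) = 3130 × 12100.0 / 8981.0 ≈ 4217.0 mm ≈ 4.22 m.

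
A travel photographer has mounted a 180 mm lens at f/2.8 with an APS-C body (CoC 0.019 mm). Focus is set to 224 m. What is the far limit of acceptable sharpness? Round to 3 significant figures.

Hyperfocal distance H = f²/(N·c) + f = 180²/(2.8 × 0.019) + 180 = 32400/0.0532 + 180 ≈ 609202.6 mm ≈ 609.2 m.
Far limit Df = s·(H − f)/(H − s) = 224000 × (609202.6 − 180) / (609202.6 − 224000) = 224000 × 609022.6 / 385202.6 ≈ 354154 mm ≈ 354 m.

354 m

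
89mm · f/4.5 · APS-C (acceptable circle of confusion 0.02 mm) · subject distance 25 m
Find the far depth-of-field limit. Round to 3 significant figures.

Hyperfocal distance H = f²/(N·c) + f = 89²/(4.5 × 0.02) + 89 = 7921/0.09 + 89 ≈ 88100.1 mm ≈ 88.10 m.
Far limit Df = s·(H − f)/(H − s) = 25000 × (88100.1 − 89) / (88100.1 − 25000) = 25000 × 88011.1 / 63100.1 ≈ 34870 mm ≈ 34.9 m.

34.9 m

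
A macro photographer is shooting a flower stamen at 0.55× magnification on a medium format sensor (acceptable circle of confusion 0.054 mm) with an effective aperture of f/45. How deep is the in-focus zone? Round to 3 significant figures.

At magnification m, DoF ≈ 2·N_eff·c/m² = 2 × 45 × 0.054 / 0.55² = 4.86 / 0.3025 ≈ 16.1 mm.

16.1 mm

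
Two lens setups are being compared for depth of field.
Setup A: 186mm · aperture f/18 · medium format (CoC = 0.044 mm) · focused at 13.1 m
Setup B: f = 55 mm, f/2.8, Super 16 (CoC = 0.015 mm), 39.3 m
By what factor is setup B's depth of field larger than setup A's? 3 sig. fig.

Setup A: H = 186²/(18×0.044) + 186 ≈ 43867.8 mm; DoF = Df − Dn = 18598.4 − 10110.8 ≈ 8487.6 mm.
Setup B: H = 55²/(2.8×0.015) + 55 ≈ 72078.8 mm; DoF = Df − Dn = 86353 − 25439 ≈ 60914 mm.
Ratio = 60914 / 8487.6 ≈ 7.18.

7.18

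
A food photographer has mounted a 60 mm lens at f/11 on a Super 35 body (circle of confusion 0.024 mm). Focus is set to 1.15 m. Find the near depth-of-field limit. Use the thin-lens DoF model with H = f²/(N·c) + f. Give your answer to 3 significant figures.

Hyperfocal distance H = f²/(N·c) + f = 60²/(11 × 0.024) + 60 = 3600/0.264 + 60 ≈ 13696.4 mm ≈ 13.70 m.
Near limit Dn = s·(H − f)/(H + s − 2f) = 1150 × (13696.4 − 60) / (13696.4 + 1150 − 2 × 60) = 1150 × 13636.4 / 14726.4 ≈ 1064.9 mm ≈ 1.06 m.

1.06 m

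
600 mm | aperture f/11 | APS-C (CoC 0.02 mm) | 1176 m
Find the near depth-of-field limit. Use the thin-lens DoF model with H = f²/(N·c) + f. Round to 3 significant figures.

Hyperfocal distance H = f²/(N·c) + f = 600²/(11 × 0.02) + 600 = 360000/0.22 + 600 ≈ 1636963.6 mm ≈ 1637 m.
Near limit Dn = s·(H − f)/(H + s − 2f) = 1176000 × (1636963.6 − 600) / (1636963.6 + 1176000 − 2 × 600) = 1176000 × 1636363.6 / 2811763.6 ≈ 684397 mm ≈ 684 m.

684 m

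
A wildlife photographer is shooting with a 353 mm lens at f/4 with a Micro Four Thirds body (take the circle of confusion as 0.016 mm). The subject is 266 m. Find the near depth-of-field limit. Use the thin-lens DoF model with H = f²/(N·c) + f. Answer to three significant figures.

Hyperfocal distance H = f²/(N·c) + f = 353²/(4 × 0.016) + 353 = 124609/0.064 + 353 ≈ 1947368.6 mm ≈ 1947 m.
Near limit Dn = s·(H − f)/(H + s − 2f) = 266000 × (1947368.6 − 353) / (1947368.6 + 266000 − 2 × 353) = 266000 × 1947015.6 / 2212662.6 ≈ 234065 mm ≈ 234 m.

234 m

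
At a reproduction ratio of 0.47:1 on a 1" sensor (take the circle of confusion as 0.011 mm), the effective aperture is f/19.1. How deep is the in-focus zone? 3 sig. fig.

At magnification m, DoF ≈ 2·N_eff·c/m² = 2 × 19.1 × 0.011 / 0.47² = 0.4202 / 0.2209 ≈ 1.9 mm.

1.90 mm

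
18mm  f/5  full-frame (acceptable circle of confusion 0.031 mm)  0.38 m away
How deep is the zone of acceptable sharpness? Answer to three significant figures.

Hyperfocal distance H = f²/(N·c) + f = 18²/(5 × 0.031) + 18 = 324/0.155 + 18 ≈ 2108.3 mm ≈ 2.108 m.
Near limit Dn = s·(H − f)/(H + s − 2f) = 380 × (2108.3 − 18) / (2108.3 + 380 − 2 × 18) = 380 × 2090.3 / 2452.3 ≈ 323.91 mm.
Far limit Df = s·(H − f)/(H − s) = 380 × (2108.3 − 18) / (2108.3 − 380) = 380 × 2090.3 / 1728.3 ≈ 459.59 mm.
Depth of field = Df − Dn = 459.59 − 323.91 ≈ 135.68 mm.

136 mm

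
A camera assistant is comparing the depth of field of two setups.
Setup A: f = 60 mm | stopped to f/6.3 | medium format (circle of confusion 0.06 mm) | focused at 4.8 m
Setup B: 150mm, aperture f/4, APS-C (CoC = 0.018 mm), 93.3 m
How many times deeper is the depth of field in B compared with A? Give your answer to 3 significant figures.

Setup A: H = 60²/(6.3×0.06) + 60 ≈ 9583.8 mm; DoF = Df − Dn = 9556.0 − 3204.9 ≈ 6351.1 mm.
Setup B: H = 150²/(4×0.018) + 150 ≈ 312650.0 mm; DoF = Df − Dn = 132921 − 71875 ≈ 61046 mm.
Ratio = 61046 / 6351.1 ≈ 9.61.

9.61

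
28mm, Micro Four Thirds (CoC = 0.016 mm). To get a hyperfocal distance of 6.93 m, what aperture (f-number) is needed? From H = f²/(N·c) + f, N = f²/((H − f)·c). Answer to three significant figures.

f/7.10

Rearrange H = f²/(N·c) + f for N: N = f² / ((H − f)·c).
N = 28² / ((6930 − 28) × 0.016) = 784 / 110.4 ≈ 7.10.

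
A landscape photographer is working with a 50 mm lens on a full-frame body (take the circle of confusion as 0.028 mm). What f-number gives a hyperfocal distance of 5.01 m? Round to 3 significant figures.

f/18

Rearrange H = f²/(N·c) + f for N: N = f² / ((H − f)·c).
N = 50² / ((5010 − 50) × 0.028) = 2500 / 138.9 ≈ 18.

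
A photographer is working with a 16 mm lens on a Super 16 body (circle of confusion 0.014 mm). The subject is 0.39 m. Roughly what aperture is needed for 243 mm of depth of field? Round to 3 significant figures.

Write h = H − f = f²/(N·c). The thin-lens limits are Dn = s·h/(h + (s−f)) and Df = s·h/(h − (s−f)), so DoF = Df − Dn = 2·s·(s−f)·h / (h² − (s−f)²).
That is a quadratic in h: DoF·h² − 2·s·(s−f)·h − DoF·(s−f)² = 0 ⇒ h = (s−f)·(s + √(s² + DoF²)) / DoF = 374 × (390 + √(390² + 243²)) / 243 = 374 × (390 + 459.510) / 243 ≈ 1307.5 mm.
Then N = f²/(c·h) = 16² / (0.014 × 1307.5) = 256 / 18.305 ≈ 14.

f/14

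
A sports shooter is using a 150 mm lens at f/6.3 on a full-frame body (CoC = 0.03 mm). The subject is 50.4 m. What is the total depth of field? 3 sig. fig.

Hyperfocal distance H = f²/(N·c) + f = 150²/(6.3 × 0.03) + 150 = 22500/0.189 + 150 ≈ 119197.6 mm ≈ 119.2 m.
Near limit Dn = s·(H − f)/(H + s − 2f) = 50400 × (119197.6 − 150) / (119197.6 + 50400 − 2 × 150) = 50400 × 119047.6 / 169297.6 ≈ 35441 mm.
Far limit Df = s·(H − f)/(H − s) = 50400 × (119197.6 − 150) / (119197.6 − 50400) = 50400 × 119047.6 / 68797.6 ≈ 87212 mm.
Depth of field = Df − Dn = 87212 − 35441 ≈ 51771 mm ≈ 51.8 m.

51.8 m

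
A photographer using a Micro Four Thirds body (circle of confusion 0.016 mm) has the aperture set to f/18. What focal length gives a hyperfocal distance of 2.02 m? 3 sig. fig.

24.0 mm

From H = f²/(N·c) + f, with f ≪ H: f ≈ √(H·N·c) = √(2020 × 18 × 0.016) = √581.76 ≈ 24.12 mm.
Exact: f² + N·c·f − N·c·H = 0 ⇒ f = (−N·c + √((N·c)² + 4·N·c·H))/2 = (−0.288 + √2327.1)/2 ≈ 23.976 mm ≈ 24.0 mm.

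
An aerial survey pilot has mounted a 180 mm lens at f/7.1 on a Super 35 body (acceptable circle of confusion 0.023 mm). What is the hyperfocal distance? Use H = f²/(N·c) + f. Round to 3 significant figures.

Hyperfocal distance H = f²/(N·c) + f = 180²/(7.1 × 0.023) + 180 = 32400/0.1633 + 180 ≈ 198587.8 mm ≈ 199 m.

199 m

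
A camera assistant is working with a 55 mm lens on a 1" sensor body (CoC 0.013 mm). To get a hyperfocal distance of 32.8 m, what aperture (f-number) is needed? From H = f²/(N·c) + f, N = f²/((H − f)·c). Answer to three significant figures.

Rearrange H = f²/(N·c) + f for N: N = f² / ((H − f)·c).
N = 55² / ((32800 − 55) × 0.013) = 3025 / 425.7 ≈ 7.11.

f/7.11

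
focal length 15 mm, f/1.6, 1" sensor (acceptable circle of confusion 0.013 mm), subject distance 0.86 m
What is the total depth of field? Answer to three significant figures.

Hyperfocal distance H = f²/(N·c) + f = 15²/(1.6 × 0.013) + 15 = 225/0.0208 + 15 ≈ 10832.3 mm ≈ 10.83 m.
Near limit Dn = s·(H − f)/(H + s − 2f) = 860 × (10832.3 − 15) / (10832.3 + 860 − 2 × 15) = 860 × 10817.3 / 11662.3 ≈ 797.69 mm.
Far limit Df = s·(H − f)/(H − s) = 860 × (10832.3 − 15) / (10832.3 − 860) = 860 × 10817.3 / 9972.3 ≈ 932.87 mm.
Depth of field = Df − Dn = 932.87 − 797.69 ≈ 135.18 mm.

135 mm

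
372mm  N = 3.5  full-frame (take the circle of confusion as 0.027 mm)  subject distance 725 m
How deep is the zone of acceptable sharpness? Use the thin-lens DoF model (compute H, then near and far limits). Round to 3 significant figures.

Hyperfocal distance H = f²/(N·c) + f = 372²/(3.5 × 0.027) + 372 = 138384/0.0945 + 372 ≈ 1464753.0 mm ≈ 1465 m.
Near limit Dn = s·(H − f)/(H + s − 2f) = 725000 × (1464753.0 − 372) / (1464753.0 + 725000 − 2 × 372) = 725000 × 1464381.0 / 2189009.0 ≈ 485003 mm.
Far limit Df = s·(H − f)/(H − s) = 725000 × (1464753.0 − 372) / (1464753.0 − 725000) = 725000 × 1464381.0 / 739753.0 ≈ 1435177 mm.
Depth of field = Df − Dn = 1435177 − 485003 ≈ 950174 mm ≈ 950 m.

950 m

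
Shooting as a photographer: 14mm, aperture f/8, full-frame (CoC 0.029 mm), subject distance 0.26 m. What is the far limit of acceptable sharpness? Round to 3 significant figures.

Hyperfocal distance H = f²/(N·c) + f = 14²/(8 × 0.029) + 14 = 196/0.232 + 14 ≈ 858.8 mm ≈ 0.859 m.
Far limit Df = s·(H − f)/(H − s) = 260 × (858.8 − 14) / (858.8 − 260) = 260 × 844.8 / 598.8 ≈ 366.81 mm.

367 mm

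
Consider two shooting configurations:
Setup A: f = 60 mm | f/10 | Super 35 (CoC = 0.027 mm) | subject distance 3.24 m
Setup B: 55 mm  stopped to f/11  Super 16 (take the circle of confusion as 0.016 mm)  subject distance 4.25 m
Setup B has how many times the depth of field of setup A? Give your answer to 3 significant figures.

Setup A: H = 60²/(10×0.027) + 60 ≈ 13393.3 mm; DoF = Df − Dn = 4254.8 − 2616.1 ≈ 1638.7 mm.
Setup B: H = 55²/(11×0.016) + 55 ≈ 17242.5 mm; DoF = Df − Dn = 5622.2 − 3416.2 ≈ 2206.0 mm.
Ratio = 2206.0 / 1638.7 ≈ 1.35.

1.35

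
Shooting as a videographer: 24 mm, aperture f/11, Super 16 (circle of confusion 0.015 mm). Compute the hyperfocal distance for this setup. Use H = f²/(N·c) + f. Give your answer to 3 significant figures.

Hyperfocal distance H = f²/(N·c) + f = 24²/(11 × 0.015) + 24 = 576/0.165 + 24 ≈ 3514.9 mm ≈ 3.51 m.

3.51 m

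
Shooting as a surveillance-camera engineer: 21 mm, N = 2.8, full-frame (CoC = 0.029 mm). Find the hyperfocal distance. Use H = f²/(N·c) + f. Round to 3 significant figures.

5.45 m

Hyperfocal distance H = f²/(N·c) + f = 21²/(2.8 × 0.029) + 21 = 441/0.0812 + 21 ≈ 5452.0 mm ≈ 5.45 m.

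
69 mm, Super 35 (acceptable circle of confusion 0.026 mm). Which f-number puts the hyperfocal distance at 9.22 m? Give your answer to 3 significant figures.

Rearrange H = f²/(N·c) + f for N: N = f² / ((H − f)·c).
N = 69² / ((9220 − 69) × 0.026) = 4761 / 237.9 ≈ 20.

f/20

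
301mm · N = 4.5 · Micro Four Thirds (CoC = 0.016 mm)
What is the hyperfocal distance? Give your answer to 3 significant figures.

Hyperfocal distance H = f²/(N·c) + f = 301²/(4.5 × 0.016) + 301 = 90601/0.072 + 301 ≈ 1258648.2 mm ≈ 1260 m.

1260 m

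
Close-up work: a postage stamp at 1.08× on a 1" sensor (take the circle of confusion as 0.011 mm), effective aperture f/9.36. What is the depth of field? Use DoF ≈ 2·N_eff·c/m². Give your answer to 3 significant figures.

At magnification m, DoF ≈ 2·N_eff·c/m² = 2 × 9.36 × 0.011 / 1.08² = 0.2059 / 1.166 ≈ 0.177 mm.

0.177 mm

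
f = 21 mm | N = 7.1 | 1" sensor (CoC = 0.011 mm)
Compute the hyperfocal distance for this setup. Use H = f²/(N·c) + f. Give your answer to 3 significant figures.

5.67 m

Hyperfocal distance H = f²/(N·c) + f = 21²/(7.1 × 0.011) + 21 = 441/0.0781 + 21 ≈ 5667.6 mm ≈ 5.67 m.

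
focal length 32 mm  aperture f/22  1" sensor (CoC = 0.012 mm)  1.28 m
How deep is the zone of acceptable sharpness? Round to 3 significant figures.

0.919 m

Hyperfocal distance H = f²/(N·c) + f = 32²/(22 × 0.012) + 32 = 1024/0.264 + 32 ≈ 3910.8 mm ≈ 3.911 m.
Near limit Dn = s·(H − f)/(H + s − 2f) = 1280 × (3910.8 − 32) / (3910.8 + 1280 − 2 × 32) = 1280 × 3878.8 / 5126.8 ≈ 968.41 mm.
Far limit Df = s·(H − f)/(H − s) = 1280 × (3910.8 − 32) / (3910.8 − 1280) = 1280 × 3878.8 / 2630.8 ≈ 1887.21 mm.
Depth of field = Df − Dn = 1887.21 − 968.41 ≈ 918.80 mm ≈ 0.919 m.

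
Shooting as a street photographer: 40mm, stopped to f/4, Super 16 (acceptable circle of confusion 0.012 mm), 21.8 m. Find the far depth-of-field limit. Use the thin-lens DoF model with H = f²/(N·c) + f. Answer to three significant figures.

62.8 m

Hyperfocal distance H = f²/(N·c) + f = 40²/(4 × 0.012) + 40 = 1600/0.048 + 40 ≈ 33373.3 mm ≈ 33.37 m.
Far limit Df = s·(H − f)/(H − s) = 21800 × (33373.3 − 40) / (33373.3 − 21800) = 21800 × 33333.3 / 11573.3 ≈ 62788 mm ≈ 62.8 m.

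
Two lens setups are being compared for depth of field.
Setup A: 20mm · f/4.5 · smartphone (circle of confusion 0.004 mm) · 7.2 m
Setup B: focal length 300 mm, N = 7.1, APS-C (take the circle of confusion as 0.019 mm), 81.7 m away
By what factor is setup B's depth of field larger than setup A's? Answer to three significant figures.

3.90

Setup A: H = 20²/(4.5×0.004) + 20 ≈ 22242.2 mm; DoF = Df − Dn = 10636.7 − 5441.8 ≈ 5194.9 mm.
Setup B: H = 300²/(7.1×0.019) + 300 ≈ 667460.9 mm; DoF = Df − Dn = 93053 − 72816 ≈ 20237 mm.
Ratio = 20237 / 5194.9 ≈ 3.90.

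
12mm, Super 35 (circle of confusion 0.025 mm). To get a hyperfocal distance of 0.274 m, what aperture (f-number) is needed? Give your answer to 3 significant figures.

f/22

Rearrange H = f²/(N·c) + f for N: N = f² / ((H − f)·c).
N = 12² / ((274 − 12) × 0.025) = 144 / 6.550 ≈ 22.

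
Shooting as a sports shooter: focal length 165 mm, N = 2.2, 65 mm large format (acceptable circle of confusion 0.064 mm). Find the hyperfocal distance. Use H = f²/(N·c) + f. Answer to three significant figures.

194 m

Hyperfocal distance H = f²/(N·c) + f = 165²/(2.2 × 0.064) + 165 = 27225/0.1408 + 165 ≈ 193524.4 mm ≈ 194 m.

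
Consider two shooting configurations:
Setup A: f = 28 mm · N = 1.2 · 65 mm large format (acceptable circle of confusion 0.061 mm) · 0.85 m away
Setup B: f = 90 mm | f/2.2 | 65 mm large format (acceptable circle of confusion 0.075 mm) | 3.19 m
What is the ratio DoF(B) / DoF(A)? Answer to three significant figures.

3.08

Setup A: H = 28²/(1.2×0.061) + 28 ≈ 10738.4 mm; DoF = Df − Dn = 920.66 − 789.41 ≈ 131.25 mm.
Setup B: H = 90²/(2.2×0.075) + 90 ≈ 49180.9 mm; DoF = Df − Dn = 3405.02 − 3000.52 ≈ 404.50 mm.
Ratio = 404.50 / 131.25 ≈ 3.08.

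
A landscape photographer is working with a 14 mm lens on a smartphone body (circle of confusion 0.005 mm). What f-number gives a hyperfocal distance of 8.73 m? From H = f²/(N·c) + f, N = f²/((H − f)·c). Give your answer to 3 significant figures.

f/4.50

Rearrange H = f²/(N·c) + f for N: N = f² / ((H − f)·c).
N = 14² / ((8730 − 14) × 0.005) = 196 / 43.58 ≈ 4.50.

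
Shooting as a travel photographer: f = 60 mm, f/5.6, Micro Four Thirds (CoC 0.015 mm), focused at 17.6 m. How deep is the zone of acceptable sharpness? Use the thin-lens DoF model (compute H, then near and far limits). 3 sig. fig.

Hyperfocal distance H = f²/(N·c) + f = 60²/(5.6 × 0.015) + 60 = 3600/0.084 + 60 ≈ 42917.1 mm ≈ 42.92 m.
Near limit Dn = s·(H − f)/(H + s − 2f) = 17600 × (42917.1 − 60) / (42917.1 + 17600 − 2 × 60) = 17600 × 42857.1 / 60397.1 ≈ 12489 mm.
Far limit Df = s·(H − f)/(H − s) = 17600 × (42917.1 − 60) / (42917.1 − 17600) = 17600 × 42857.1 / 25317.1 ≈ 29793 mm.
Depth of field = Df − Dn = 29793 − 12489 ≈ 17304 mm ≈ 17.3 m.

17.3 m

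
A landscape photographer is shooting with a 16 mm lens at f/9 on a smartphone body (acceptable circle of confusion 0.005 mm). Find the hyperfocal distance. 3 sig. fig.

Hyperfocal distance H = f²/(N·c) + f = 16²/(9 × 0.005) + 16 = 256/0.045 + 16 ≈ 5704.9 mm ≈ 5.70 m.

5.70 m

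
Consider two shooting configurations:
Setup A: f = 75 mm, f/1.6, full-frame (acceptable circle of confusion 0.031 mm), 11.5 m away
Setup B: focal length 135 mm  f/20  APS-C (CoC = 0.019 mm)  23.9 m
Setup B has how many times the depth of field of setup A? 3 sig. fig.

Setup A: H = 75²/(1.6×0.031) + 75 ≈ 113482.3 mm; DoF = Df − Dn = 12788.3 − 10447.5 ≈ 2340.8 mm.
Setup B: H = 135²/(20×0.019) + 135 ≈ 48095.5 mm; DoF = Df − Dn = 47375 − 15981 ≈ 31394 mm.
Ratio = 31394 / 2340.8 ≈ 13.4.

13.4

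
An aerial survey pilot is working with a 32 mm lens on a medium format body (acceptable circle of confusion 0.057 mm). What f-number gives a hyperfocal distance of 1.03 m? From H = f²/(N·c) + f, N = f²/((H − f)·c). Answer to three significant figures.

f/18

Rearrange H = f²/(N·c) + f for N: N = f² / ((H − f)·c).
N = 32² / ((1030 − 32) × 0.057) = 1024 / 56.89 ≈ 18.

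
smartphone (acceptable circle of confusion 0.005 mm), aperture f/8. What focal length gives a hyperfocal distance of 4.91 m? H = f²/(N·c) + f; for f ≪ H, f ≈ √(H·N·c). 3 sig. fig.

From H = f²/(N·c) + f, with f ≪ H: f ≈ √(H·N·c) = √(4910 × 8 × 0.005) = √196.40 ≈ 14.01 mm.
The +f correction barely moves this — solving exactly, f² + N·c·f − N·c·H = 0 ⇒ f = (−N·c + √((N·c)² + 4·N·c·H))/2 = (−0.04 + √785.60)/2 ≈ 13.994 mm, so f ≈ 14.0 mm.

14.0 mm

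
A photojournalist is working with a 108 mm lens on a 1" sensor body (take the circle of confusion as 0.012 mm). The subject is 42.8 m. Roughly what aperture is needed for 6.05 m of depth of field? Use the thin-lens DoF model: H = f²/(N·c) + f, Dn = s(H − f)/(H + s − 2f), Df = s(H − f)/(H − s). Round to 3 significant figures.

Write h = H − f = f²/(N·c). The thin-lens limits are Dn = s·h/(h + (s−f)) and Df = s·h/(h − (s−f)), so DoF = Df − Dn = 2·s·(s−f)·h / (h² − (s−f)²).
That is a quadratic in h: DoF·h² − 2·s·(s−f)·h − DoF·(s−f)² = 0 ⇒ h = (s−f)·(s + √(s² + DoF²)) / DoF = 42692 × (42800 + √(42800² + 6050²)) / 6050 = 42692 × (42800 + 43225.5) / 6050 ≈ 607041 mm.
Then N = f²/(c·h) = 108² / (0.012 × 607041) = 11664 / 7284.5 ≈ 1.60.

f/1.60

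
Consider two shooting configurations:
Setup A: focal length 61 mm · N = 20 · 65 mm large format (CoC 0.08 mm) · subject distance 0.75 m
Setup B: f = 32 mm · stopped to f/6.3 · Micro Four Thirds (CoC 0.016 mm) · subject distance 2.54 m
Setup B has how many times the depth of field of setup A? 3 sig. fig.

2.74

Setup A: H = 61²/(20×0.08) + 61 ≈ 2386.6 mm; DoF = Df − Dn = 1065.74 − 578.59 ≈ 487.15 mm.
Setup B: H = 32²/(6.3×0.016) + 32 ≈ 10190.7 mm; DoF = Df − Dn = 3372.6 − 2037.1 ≈ 1335.5 mm.
Ratio = 1335.5 / 487.15 ≈ 2.74.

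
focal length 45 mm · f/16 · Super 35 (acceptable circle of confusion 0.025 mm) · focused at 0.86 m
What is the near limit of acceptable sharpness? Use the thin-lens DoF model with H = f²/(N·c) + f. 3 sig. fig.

Hyperfocal distance H = f²/(N·c) + f = 45²/(16 × 0.025) + 45 = 2025/0.4 + 45 ≈ 5107.5 mm ≈ 5.107 m.
Near limit Dn = s·(H − f)/(H + s − 2f) = 860 × (5107.5 − 45) / (5107.5 + 860 − 2 × 45) = 860 × 5062.5 / 5877.5 ≈ 740.75 mm ≈ 0.741 m.

0.741 m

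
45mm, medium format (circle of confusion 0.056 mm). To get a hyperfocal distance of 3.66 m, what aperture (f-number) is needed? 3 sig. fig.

Rearrange H = f²/(N·c) + f for N: N = f² / ((H − f)·c).
N = 45² / ((3660 − 45) × 0.056) = 2025 / 202.4 ≈ 10.

f/10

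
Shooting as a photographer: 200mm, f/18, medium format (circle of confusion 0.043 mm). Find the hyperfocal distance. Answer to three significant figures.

Hyperfocal distance H = f²/(N·c) + f = 200²/(18 × 0.043) + 200 = 40000/0.774 + 200 ≈ 51879.6 mm ≈ 51.9 m.

51.9 m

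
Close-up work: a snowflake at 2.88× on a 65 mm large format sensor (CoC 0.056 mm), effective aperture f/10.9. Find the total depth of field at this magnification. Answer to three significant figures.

0.147 mm

At magnification m, DoF ≈ 2·N_eff·c/m² = 2 × 10.9 × 0.056 / 2.88² = 1.221 / 8.294 ≈ 0.147 mm.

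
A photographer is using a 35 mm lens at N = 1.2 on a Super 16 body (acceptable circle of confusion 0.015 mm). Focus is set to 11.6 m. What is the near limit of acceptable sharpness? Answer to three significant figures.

Hyperfocal distance H = f²/(N·c) + f = 35²/(1.2 × 0.015) + 35 = 1225/0.018 + 35 ≈ 68090.6 mm ≈ 68.09 m.
Near limit Dn = s·(H − f)/(H + s − 2f) = 11600 × (68090.6 − 35) / (68090.6 + 11600 − 2 × 35) = 11600 × 68055.6 / 79620.6 ≈ 9915.1 mm ≈ 9.92 m.

9.92 m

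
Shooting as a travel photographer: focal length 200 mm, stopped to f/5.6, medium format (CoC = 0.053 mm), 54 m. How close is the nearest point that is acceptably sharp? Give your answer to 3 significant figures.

Hyperfocal distance H = f²/(N·c) + f = 200²/(5.6 × 0.053) + 200 = 40000/0.2968 + 200 ≈ 134970.9 mm ≈ 135.0 m.
Near limit Dn = s·(H − f)/(H + s − 2f) = 54000 × (134970.9 − 200) / (134970.9 + 54000 − 2 × 200) = 54000 × 134770.9 / 188570.9 ≈ 38594 mm ≈ 38.6 m.

38.6 m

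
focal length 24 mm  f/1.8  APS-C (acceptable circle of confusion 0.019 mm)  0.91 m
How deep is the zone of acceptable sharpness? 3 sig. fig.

96.0 mm

Hyperfocal distance H = f²/(N·c) + f = 24²/(1.8 × 0.019) + 24 = 576/0.0342 + 24 ≈ 16866.1 mm ≈ 16.87 m.
Near limit Dn = s·(H − f)/(H + s − 2f) = 910 × (16866.1 − 24) / (16866.1 + 910 − 2 × 24) = 910 × 16842.1 / 17728.1 ≈ 864.521 mm.
Far limit Df = s·(H − f)/(H − s) = 910 × (16866.1 − 24) / (16866.1 − 910) = 910 × 16842.1 / 15956.1 ≈ 960.530 mm.
Depth of field = Df − Dn = 960.530 − 864.521 ≈ 96.009 mm.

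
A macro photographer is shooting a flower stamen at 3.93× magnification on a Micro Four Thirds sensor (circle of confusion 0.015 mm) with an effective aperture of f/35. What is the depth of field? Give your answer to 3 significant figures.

0.0680 mm

At magnification m, DoF ≈ 2·N_eff·c/m² = 2 × 35 × 0.015 / 3.93² = 1.05 / 15.44 ≈ 0.068 mm.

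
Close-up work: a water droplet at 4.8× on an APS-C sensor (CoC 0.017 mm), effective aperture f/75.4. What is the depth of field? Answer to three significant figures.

0.111 mm

At magnification m, DoF ≈ 2·N_eff·c/m² = 2 × 75.4 × 0.017 / 4.8² = 2.564 / 23.04 ≈ 0.111 mm.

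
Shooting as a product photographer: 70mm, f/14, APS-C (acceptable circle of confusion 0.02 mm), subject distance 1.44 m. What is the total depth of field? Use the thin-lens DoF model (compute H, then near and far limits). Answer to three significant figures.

227 mm

Hyperfocal distance H = f²/(N·c) + f = 70²/(14 × 0.02) + 70 = 4900/0.28 + 70 ≈ 17570.0 mm ≈ 17.57 m.
Near limit Dn = s·(H − f)/(H + s − 2f) = 1440 × (17570.0 − 70) / (17570.0 + 1440 − 2 × 70) = 1440 × 17500.0 / 18870.0 ≈ 1335.45 mm.
Far limit Df = s·(H − f)/(H − s) = 1440 × (17570.0 − 70) / (17570.0 − 1440) = 1440 × 17500.0 / 16130.0 ≈ 1562.31 mm.
Depth of field = Df − Dn = 1562.31 − 1335.45 ≈ 226.86 mm.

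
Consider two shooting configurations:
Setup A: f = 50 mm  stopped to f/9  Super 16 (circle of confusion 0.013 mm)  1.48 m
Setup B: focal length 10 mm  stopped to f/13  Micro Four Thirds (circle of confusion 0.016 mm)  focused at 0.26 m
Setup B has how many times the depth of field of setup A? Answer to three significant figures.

Setup A: H = 50²/(9×0.013) + 50 ≈ 21417.5 mm; DoF = Df − Dn = 1586.15 − 1387.17 ≈ 198.98 mm.
Setup B: H = 10²/(13×0.016) + 10 ≈ 490.8 mm; DoF = Df − Dn = 541.67 − 171.05 ≈ 370.62 mm.
Ratio = 370.62 / 198.98 ≈ 1.86.

1.86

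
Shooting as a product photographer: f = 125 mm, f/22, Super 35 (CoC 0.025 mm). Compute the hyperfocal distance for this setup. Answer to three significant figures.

28.5 m

Hyperfocal distance H = f²/(N·c) + f = 125²/(22 × 0.025) + 125 = 15625/0.55 + 125 ≈ 28534.1 mm ≈ 28.5 m.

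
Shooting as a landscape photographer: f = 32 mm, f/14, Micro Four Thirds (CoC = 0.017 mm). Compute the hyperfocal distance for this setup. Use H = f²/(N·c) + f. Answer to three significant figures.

Hyperfocal distance H = f²/(N·c) + f = 32²/(14 × 0.017) + 32 = 1024/0.238 + 32 ≈ 4334.5 mm ≈ 4.33 m.

4.33 m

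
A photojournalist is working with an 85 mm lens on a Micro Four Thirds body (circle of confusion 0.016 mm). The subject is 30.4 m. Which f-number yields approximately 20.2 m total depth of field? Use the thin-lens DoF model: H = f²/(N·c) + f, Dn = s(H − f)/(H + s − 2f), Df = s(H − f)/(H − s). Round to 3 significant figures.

f/4.50

Write h = H − f = f²/(N·c). The thin-lens limits are Dn = s·h/(h + (s−f)) and Df = s·h/(h − (s−f)), so DoF = Df − Dn = 2·s·(s−f)·h / (h² − (s−f)²).
That is a quadratic in h: DoF·h² − 2·s·(s−f)·h − DoF·(s−f)² = 0 ⇒ h = (s−f)·(s + √(s² + DoF²)) / DoF = 30315 × (30400 + √(30400² + 20200²)) / 20200 = 30315 × (30400 + 36499.3) / 20200 ≈ 100399 mm.
Then N = f²/(c·h) = 85² / (0.016 × 100399) = 7225 / 1606.4 ≈ 4.50.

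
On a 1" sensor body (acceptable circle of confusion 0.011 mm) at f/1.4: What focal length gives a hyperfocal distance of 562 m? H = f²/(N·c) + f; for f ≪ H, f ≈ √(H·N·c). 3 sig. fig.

93.0 mm

From H = f²/(N·c) + f, with f ≪ H: f ≈ √(H·N·c) = √(562000 × 1.4 × 0.011) = √8654.8 ≈ 93.03 mm.
The +f correction barely moves this — solving exactly, f² + N·c·f − N·c·H = 0 ⇒ f = (−N·c + √((N·c)² + 4·N·c·H))/2 = (−0.0154 + √34619)/2 ≈ 93.023 mm, so f ≈ 93.0 mm.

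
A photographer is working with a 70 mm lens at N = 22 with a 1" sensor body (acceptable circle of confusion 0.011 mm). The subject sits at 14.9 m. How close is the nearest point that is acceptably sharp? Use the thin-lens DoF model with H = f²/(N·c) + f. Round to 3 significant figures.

8.60 m

Hyperfocal distance H = f²/(N·c) + f = 70²/(22 × 0.011) + 70 = 4900/0.242 + 70 ≈ 20317.9 mm ≈ 20.32 m.
Near limit Dn = s·(H − f)/(H + s − 2f) = 14900 × (20317.9 − 70) / (20317.9 + 14900 − 2 × 70) = 14900 × 20247.9 / 35077.9 ≈ 8600.7 mm ≈ 8.60 m.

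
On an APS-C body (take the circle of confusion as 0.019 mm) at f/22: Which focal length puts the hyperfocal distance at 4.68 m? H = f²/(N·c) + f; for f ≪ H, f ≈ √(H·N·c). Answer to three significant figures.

44.0 mm

From H = f²/(N·c) + f, with f ≪ H: f ≈ √(H·N·c) = √(4680 × 22 × 0.019) = √1956.2 ≈ 44.23 mm.
Exact: f² + N·c·f − N·c·H = 0 ⇒ f = (−N·c + √((N·c)² + 4·N·c·H))/2 = (−0.418 + √7825.1)/2 ≈ 44.021 mm ≈ 44.0 mm.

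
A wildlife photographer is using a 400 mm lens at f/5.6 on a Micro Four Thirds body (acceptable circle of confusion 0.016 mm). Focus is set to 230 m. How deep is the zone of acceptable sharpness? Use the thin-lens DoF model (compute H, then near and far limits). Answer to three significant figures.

Hyperfocal distance H = f²/(N·c) + f = 400²/(5.6 × 0.016) + 400 = 160000/0.0896 + 400 ≈ 1786114.3 mm ≈ 1786 m.
Near limit Dn = s·(H − f)/(H + s − 2f) = 230000 × (1786114.3 − 400) / (1786114.3 + 230000 − 2 × 400) = 230000 × 1785714.3 / 2015314.3 ≈ 203797 mm.
Far limit Df = s·(H − f)/(H − s) = 230000 × (1786114.3 − 400) / (1786114.3 − 230000) = 230000 × 1785714.3 / 1556114.3 ≈ 263936 mm.
Depth of field = Df − Dn = 263936 − 203797 ≈ 60139 mm ≈ 60.1 m.

60.1 m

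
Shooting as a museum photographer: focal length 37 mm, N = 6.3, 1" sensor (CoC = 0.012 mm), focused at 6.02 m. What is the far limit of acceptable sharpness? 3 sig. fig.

8.99 m

Hyperfocal distance H = f²/(N·c) + f = 37²/(6.3 × 0.012) + 37 = 1369/0.0756 + 37 ≈ 18145.5 mm ≈ 18.15 m.
Far limit Df = s·(H − f)/(H − s) = 6020 × (18145.5 − 37) / (18145.5 − 6020) = 6020 × 18108.5 / 12125.5 ≈ 8990.4 mm ≈ 8.99 m.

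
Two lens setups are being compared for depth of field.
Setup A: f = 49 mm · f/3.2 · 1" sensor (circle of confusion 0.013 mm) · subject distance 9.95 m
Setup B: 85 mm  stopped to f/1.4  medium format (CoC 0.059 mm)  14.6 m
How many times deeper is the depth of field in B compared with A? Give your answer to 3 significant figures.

1.42

Setup A: H = 49²/(3.2×0.013) + 49 ≈ 57765.3 mm; DoF = Df − Dn = 12010.3 − 8493.1 ≈ 3517.2 mm.
Setup B: H = 85²/(1.4×0.059) + 85 ≈ 87554.7 mm; DoF = Df − Dn = 17504.8 − 12522.1 ≈ 4982.7 mm.
Ratio = 4982.7 / 3517.2 ≈ 1.42.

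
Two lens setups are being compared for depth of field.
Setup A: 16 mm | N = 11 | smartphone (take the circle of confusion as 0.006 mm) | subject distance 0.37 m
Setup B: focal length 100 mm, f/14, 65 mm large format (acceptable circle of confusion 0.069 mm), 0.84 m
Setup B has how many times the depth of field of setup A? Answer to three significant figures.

1.77

Setup A: H = 16²/(11×0.006) + 16 ≈ 3894.8 mm; DoF = Df − Dn = 407.160 − 339.056 ≈ 68.104 mm.
Setup B: H = 100²/(14×0.069) + 100 ≈ 10452.0 mm; DoF = Df − Dn = 904.67 − 783.96 ≈ 120.71 mm.
Ratio = 120.71 / 68.104 ≈ 1.77.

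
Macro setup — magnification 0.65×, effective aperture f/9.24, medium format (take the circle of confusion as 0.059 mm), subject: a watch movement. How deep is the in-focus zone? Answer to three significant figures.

2.58 mm

At magnification m, DoF ≈ 2·N_eff·c/m² = 2 × 9.24 × 0.059 / 0.65² = 1.09 / 0.4225 ≈ 2.58 mm.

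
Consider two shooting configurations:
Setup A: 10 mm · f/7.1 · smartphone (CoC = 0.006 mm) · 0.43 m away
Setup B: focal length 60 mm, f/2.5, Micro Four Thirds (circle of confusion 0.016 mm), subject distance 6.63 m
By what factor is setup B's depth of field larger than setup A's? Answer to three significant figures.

6.12

Setup A: H = 10²/(7.1×0.006) + 10 ≈ 2357.4 mm; DoF = Df − Dn = 523.70 − 364.74 ≈ 158.96 mm.
Setup B: H = 60²/(2.5×0.016) + 60 ≈ 90060.0 mm; DoF = Df − Dn = 7152.10 − 6178.94 ≈ 973.16 mm.
Ratio = 973.16 / 158.96 ≈ 6.12.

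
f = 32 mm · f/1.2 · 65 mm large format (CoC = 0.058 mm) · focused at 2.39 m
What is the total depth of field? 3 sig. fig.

Hyperfocal distance H = f²/(N·c) + f = 32²/(1.2 × 0.058) + 32 = 1024/0.0696 + 32 ≈ 14744.6 mm ≈ 14.74 m.
Near limit Dn = s·(H − f)/(H + s − 2f) = 2390 × (14744.6 − 32) / (14744.6 + 2390 − 2 × 32) = 2390 × 14712.6 / 17070.6 ≈ 2059.86 mm.
Far limit Df = s·(H − f)/(H − s) = 2390 × (14744.6 − 32) / (14744.6 − 2390) = 2390 × 14712.6 / 12354.6 ≈ 2846.15 mm.
Depth of field = Df − Dn = 2846.15 − 2059.86 ≈ 786.29 mm ≈ 0.786 m.

0.786 m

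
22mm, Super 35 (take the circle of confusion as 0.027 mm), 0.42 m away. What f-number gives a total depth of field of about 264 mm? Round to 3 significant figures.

Write h = H − f = f²/(N·c). The thin-lens limits are Dn = s·h/(h + (s−f)) and Df = s·h/(h − (s−f)), so DoF = Df − Dn = 2·s·(s−f)·h / (h² − (s−f)²).
That is a quadratic in h: DoF·h² − 2·s·(s−f)·h − DoF·(s−f)² = 0 ⇒ h = (s−f)·(s + √(s² + DoF²)) / DoF = 398 × (420 + √(420² + 264²)) / 264 = 398 × (420 + 496.081) / 264 ≈ 1381.1 mm.
Then N = f²/(c·h) = 22² / (0.027 × 1381.1) = 484 / 37.289 ≈ 13.

f/13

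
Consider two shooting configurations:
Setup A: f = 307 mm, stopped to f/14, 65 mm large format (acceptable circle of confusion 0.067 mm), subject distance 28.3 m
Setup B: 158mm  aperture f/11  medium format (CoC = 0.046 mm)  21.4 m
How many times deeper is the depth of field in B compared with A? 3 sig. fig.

Setup A: H = 307²/(14×0.067) + 307 ≈ 100785.7 mm; DoF = Df − Dn = 39229 − 22134 ≈ 17095 mm.
Setup B: H = 158²/(11×0.046) + 158 ≈ 49494.0 mm; DoF = Df − Dn = 37581 − 14959 ≈ 22622 mm.
Ratio = 22622 / 17095 ≈ 1.32.

1.32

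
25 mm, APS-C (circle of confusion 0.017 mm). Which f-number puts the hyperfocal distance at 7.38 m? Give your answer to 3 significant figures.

Rearrange H = f²/(N·c) + f for N: N = f² / ((H − f)·c).
N = 25² / ((7380 − 25) × 0.017) = 625 / 125.0 ≈ 5.

f/5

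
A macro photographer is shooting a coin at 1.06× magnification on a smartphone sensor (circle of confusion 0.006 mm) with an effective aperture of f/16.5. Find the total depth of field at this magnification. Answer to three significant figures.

At magnification m, DoF ≈ 2·N_eff·c/m² = 2 × 16.5 × 0.006 / 1.06² = 0.198 / 1.124 ≈ 0.176 mm.

0.176 mm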